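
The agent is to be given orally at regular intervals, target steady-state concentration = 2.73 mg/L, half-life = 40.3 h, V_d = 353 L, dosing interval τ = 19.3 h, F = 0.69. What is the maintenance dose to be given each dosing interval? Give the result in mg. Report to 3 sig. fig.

464 mg

k = ln2 / t½ = 0.693147 / 40.3 = 0.01720 h⁻¹
CL = k × Vd = 0.01720 × 353 = 6.072 L/h
At steady state, F × (Dose/τ) = Css × CL.
Dose = Css × CL × τ / F = 2.73 × 6.072 × 19.3 / 0.69 = 463.7 mg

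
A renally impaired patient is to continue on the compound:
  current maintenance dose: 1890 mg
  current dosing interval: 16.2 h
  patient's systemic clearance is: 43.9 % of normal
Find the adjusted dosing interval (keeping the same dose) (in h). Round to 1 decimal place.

To keep the same average steady-state level, dosing rate must scale with clearance.
CL ratio = 43.9 / 100 = 0.4390
New interval (same dose) = 16.2 / 0.4390 = 36.90 h

36.9 h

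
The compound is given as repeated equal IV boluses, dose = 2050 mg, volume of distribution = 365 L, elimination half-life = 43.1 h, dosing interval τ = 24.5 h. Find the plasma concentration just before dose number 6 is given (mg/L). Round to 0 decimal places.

C₀ per dose = Dose / Vd = 2050 / 365 = 5.616 mg/L
k = ln2 / t½ = 0.693147 / 43.1 = 0.01608 h⁻¹
Fraction remaining after one interval: r = e^(−kτ) = e^(−0.01608 × 24.5) = 0.6744
Before dose 6, 5 doses have been given (aged 1τ, 2τ, 3τ, 4τ, 5τ).
C_trough = C₀ × (r + r² + … + r^5) = C₀ × r(1−r^5)/(1−r)
        = 5.616 × 0.6744 × (1 − 0.1395) / (1 − 0.6744) = 10.01 mg/L

10 mg/L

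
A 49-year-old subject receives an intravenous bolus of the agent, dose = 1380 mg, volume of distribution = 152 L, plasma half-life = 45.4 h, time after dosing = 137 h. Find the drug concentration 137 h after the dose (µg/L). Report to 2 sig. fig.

C₀ = Dose / Vd = 1380 / 152 = 9.079 mg/L
k = ln2 / t½ = 0.693147 / 45.4 = 0.01527 h⁻¹
C = C₀ · e^(−k·t) = 9.079 × e^(−0.01527 × 137)
  = 9.079 × 0.1234 = 1.120 mg/L
Convert: 1.120 mg/L × 1000 = 1120 µg/L

1100 µg/L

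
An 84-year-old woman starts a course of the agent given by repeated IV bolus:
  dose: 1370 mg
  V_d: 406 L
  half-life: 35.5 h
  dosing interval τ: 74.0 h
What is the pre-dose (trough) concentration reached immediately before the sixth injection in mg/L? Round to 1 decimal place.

C₀ per dose = Dose / Vd = 1370 / 406 = 3.374 mg/L
k = ln2 / t½ = 0.693147 / 35.5 = 0.01953 h⁻¹
Fraction remaining after one interval: r = e^(−kτ) = e^(−0.01953 × 74.0) = 0.2357
Before dose 6, 5 doses have been given (aged 1τ, 2τ, 3τ, 4τ, 5τ).
C_trough = C₀ × (r + r² + … + r^5) = C₀ × r(1−r^5)/(1−r)
        = 3.374 × 0.2357 × (1 − 0.0007274) / (1 − 0.2357) = 1.040 mg/L

1.0 mg/L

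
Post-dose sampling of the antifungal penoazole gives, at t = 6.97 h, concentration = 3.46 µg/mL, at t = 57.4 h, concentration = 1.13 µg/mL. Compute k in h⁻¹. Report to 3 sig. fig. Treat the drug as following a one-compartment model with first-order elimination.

k = ln(C₁/C₂) / (t₂ − t₁) = ln(3.46/1.13) / (57.4 − 6.97)
  = 1.119 / 50.43 = 0.02219 h⁻¹

0.0222 h⁻¹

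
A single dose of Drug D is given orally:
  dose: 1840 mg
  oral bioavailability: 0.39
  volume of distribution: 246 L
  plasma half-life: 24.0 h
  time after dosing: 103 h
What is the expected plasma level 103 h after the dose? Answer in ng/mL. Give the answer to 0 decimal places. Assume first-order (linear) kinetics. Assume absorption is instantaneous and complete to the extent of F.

149 ng/mL

Amount reaching circulation = F × Dose = 0.39 × 1840 = 717.6 mg
C₀ = F·Dose / Vd = 717.6 / 246 = 2.917 mg/L
k = ln2 / t½ = 0.693147 / 24.0 = 0.02888 h⁻¹
C = C₀ · e^(−k·t) = 2.917 × e^(−0.02888 × 103)
  = 2.917 × 0.05107 = 0.1490 mg/L
Convert: 0.1490 mg/L × 1000 = 149.0 ng/mL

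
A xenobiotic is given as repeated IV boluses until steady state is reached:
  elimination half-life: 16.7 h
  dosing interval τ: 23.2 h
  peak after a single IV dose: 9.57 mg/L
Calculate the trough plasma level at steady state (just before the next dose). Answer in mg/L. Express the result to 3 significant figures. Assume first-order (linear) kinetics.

5.91 mg/L

k = ln2 / t½ = 0.693147 / 16.7 = 0.04151 h⁻¹
e^(−kτ) = e^(−0.04151 × 23.2) = 0.3817
Accumulation ratio R = 1 / (1 − e^(−kτ)) = 1 / (1 − 0.3817) = 1.617
Steady-state trough = C₀ × R × e^(−kτ) = 9.57 × 1.617 × 0.3817 = 5.907 mg/L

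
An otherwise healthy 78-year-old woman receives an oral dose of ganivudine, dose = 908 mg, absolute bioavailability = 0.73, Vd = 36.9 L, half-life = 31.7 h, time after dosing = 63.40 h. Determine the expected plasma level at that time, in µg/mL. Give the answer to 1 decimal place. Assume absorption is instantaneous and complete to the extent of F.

4.5 µg/mL

Amount reaching circulation = F × Dose = 0.73 × 908.0 = 662.8 mg
C₀ = F·Dose / Vd = 662.8 / 36.9 = 17.96 mg/L
k = ln2 / t½ = 0.693147 / 31.7 = 0.02187 h⁻¹
t / t½ = 63.40 / 31.7 = 2 half-lives
C = C₀ × (1/2)^2 = 17.96 × 0.2500 = 4.490 mg/L
(4.490 mg/L = 4.490 µg/mL)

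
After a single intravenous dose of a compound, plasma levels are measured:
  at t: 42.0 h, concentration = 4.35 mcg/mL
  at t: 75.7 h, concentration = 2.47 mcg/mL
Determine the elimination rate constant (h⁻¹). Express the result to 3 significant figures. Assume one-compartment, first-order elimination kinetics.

k = ln(C₁/C₂) / (t₂ − t₁) = ln(4.35/2.47) / (75.7 − 42.0)
  = 0.5660 / 33.70 = 0.01680 h⁻¹

0.0168 h⁻¹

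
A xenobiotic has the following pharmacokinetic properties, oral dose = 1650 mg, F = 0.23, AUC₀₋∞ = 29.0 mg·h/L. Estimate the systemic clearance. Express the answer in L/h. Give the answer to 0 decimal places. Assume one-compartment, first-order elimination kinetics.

CL = F·Dose / AUC = 0.23 × 1650 / 29.0 = 13.09 L/h

13 L/h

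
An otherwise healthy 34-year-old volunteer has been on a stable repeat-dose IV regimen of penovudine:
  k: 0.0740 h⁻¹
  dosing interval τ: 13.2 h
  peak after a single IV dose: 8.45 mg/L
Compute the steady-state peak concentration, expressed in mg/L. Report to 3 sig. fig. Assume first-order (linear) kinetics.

e^(−kτ) = e^(−0.07400 × 13.2) = 0.3765
Accumulation ratio R = 1 / (1 − e^(−kτ)) = 1 / (1 − 0.3765) = 1.604
Steady-state peak = C₀ × R = 8.45 × 1.604 = 13.55 mg/L

13.6 mg/L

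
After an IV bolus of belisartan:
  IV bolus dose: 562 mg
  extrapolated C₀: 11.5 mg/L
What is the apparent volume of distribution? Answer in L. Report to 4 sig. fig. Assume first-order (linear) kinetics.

48.87 L

Vd = Dose / C₀ = 562.0 / 11.5 = 48.87 L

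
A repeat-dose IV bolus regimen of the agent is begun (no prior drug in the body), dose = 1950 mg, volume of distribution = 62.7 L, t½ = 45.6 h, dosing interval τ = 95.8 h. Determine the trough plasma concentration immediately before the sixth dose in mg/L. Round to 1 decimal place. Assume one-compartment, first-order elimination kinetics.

9.4 mg/L

C₀ per dose = Dose / Vd = 1950 / 62.7 = 31.10 mg/L
k = ln2 / t½ = 0.693147 / 45.6 = 0.01520 h⁻¹
Fraction remaining after one interval: r = e^(−kτ) = e^(−0.01520 × 95.8) = 0.2331
Before dose 6, 5 doses have been given (aged 1τ, 2τ, 3τ, 4τ, 5τ).
C_trough = C₀ × (r + r² + … + r^5) = C₀ × r(1−r^5)/(1−r)
        = 31.10 × 0.2331 × (1 − 0.0006882) / (1 − 0.2331) = 9.446 mg/L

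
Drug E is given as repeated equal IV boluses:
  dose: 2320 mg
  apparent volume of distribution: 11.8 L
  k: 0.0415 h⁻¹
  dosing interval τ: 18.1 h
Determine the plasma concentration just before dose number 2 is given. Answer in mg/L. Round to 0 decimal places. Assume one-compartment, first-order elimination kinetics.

C₀ per dose = Dose / Vd = 2320 / 11.8 = 196.6 mg/L
Fraction remaining after one interval: r = e^(−kτ) = e^(−0.04150 × 18.1) = 0.4718
Before dose 2, 1 dose has been given (aged 1τ).
C_trough = C₀ × r = 196.6 × 0.4718 = 92.76 mg/L

93 mg/L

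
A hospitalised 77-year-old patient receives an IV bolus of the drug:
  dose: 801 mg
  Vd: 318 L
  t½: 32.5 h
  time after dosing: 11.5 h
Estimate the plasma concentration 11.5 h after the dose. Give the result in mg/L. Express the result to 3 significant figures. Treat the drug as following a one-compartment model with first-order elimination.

C₀ = Dose / Vd = 801.0 / 318 = 2.519 mg/L
k = ln2 / t½ = 0.693147 / 32.5 = 0.02133 h⁻¹
C = C₀ · e^(−k·t) = 2.519 × e^(−0.02133 × 11.5)
  = 2.519 × 0.7825 = 1.971 mg/L

1.97 mg/L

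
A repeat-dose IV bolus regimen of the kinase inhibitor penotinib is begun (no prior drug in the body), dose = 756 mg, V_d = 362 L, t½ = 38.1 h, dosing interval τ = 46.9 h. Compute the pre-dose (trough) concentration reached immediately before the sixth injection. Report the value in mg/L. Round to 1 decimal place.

C₀ per dose = Dose / Vd = 756 / 362 = 2.088 mg/L
k = ln2 / t½ = 0.693147 / 38.1 = 0.01819 h⁻¹
Fraction remaining after one interval: r = e^(−kτ) = e^(−0.01819 × 46.9) = 0.4261
Before dose 6, 5 doses have been given (aged 1τ, 2τ, 3τ, 4τ, 5τ).
C_trough = C₀ × (r + r² + … + r^5) = C₀ × r(1−r^5)/(1−r)
        = 2.088 × 0.4261 × (1 − 0.01405) / (1 − 0.4261) = 1.528 mg/L

1.5 mg/L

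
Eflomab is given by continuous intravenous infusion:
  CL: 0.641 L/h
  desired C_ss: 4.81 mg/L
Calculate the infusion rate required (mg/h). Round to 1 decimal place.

At steady state, infusion rate R₀ = Css × CL = 4.81 × 0.6410 = 3.083 mg/h

3.1 mg/h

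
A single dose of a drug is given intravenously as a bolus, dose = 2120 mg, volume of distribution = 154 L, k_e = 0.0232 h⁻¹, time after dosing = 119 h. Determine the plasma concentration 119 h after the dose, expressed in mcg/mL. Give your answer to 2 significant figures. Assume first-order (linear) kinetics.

0.87 mcg/mL

C₀ = Dose / Vd = 2120 / 154 = 13.77 mg/L
C = C₀ · e^(−k·t) = 13.77 × e^(−0.02320 × 119)
  = 13.77 × 0.06324 = 0.8708 mg/L
(0.8708 mg/L = 0.8708 mcg/mL)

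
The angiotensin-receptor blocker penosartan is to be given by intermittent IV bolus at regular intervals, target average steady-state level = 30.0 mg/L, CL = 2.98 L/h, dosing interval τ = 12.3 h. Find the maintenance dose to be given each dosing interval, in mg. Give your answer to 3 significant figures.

1100 mg

At steady state, Dose/τ = Css × CL.
Dose = Css × CL × τ = 30.0 × 2.980 × 12.3 = 1100 mg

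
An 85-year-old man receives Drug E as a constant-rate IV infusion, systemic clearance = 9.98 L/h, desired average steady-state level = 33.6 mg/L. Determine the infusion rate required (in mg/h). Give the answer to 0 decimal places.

335 mg/h

At steady state, infusion rate R₀ = Css × CL = 33.6 × 9.980 = 335.3 mg/h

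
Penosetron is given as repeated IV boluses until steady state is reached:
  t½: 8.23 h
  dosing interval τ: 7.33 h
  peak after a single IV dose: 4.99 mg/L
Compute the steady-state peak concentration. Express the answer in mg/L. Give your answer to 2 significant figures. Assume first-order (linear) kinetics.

k = ln2 / t½ = 0.693147 / 8.23 = 0.08422 h⁻¹
e^(−kτ) = e^(−0.08422 × 7.33) = 0.5394
Accumulation ratio R = 1 / (1 − e^(−kτ)) = 1 / (1 − 0.5394) = 2.171
Steady-state peak = C₀ × R = 4.99 × 2.171 = 10.83 mg/L

11 mg/L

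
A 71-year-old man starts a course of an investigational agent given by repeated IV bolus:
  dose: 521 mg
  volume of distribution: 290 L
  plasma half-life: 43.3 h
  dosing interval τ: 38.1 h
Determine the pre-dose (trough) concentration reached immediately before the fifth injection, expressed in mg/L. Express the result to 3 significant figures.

1.95 mg/L

C₀ per dose = Dose / Vd = 521 / 290 = 1.797 mg/L
k = ln2 / t½ = 0.693147 / 43.3 = 0.01601 h⁻¹
Fraction remaining after one interval: r = e^(−kτ) = e^(−0.01601 × 38.1) = 0.5434
Before dose 5, 4 doses have been given (aged 1τ, 2τ, 3τ, 4τ).
C_trough = C₀ × (r + r² + … + r^4) = C₀ × r(1−r^4)/(1−r)
        = 1.797 × 0.5434 × (1 − 0.08719) / (1 − 0.5434) = 1.952 mg/L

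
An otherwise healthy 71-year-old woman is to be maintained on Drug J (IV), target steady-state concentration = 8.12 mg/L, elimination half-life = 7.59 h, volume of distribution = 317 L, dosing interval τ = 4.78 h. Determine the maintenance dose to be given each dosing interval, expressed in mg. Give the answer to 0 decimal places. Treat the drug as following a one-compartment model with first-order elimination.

k = ln2 / t½ = 0.693147 / 7.59 = 0.09132 h⁻¹
CL = k × Vd = 0.09132 × 317 = 28.95 L/h
At steady state, Dose/τ = Css × CL.
Dose = Css × CL × τ = 8.12 × 28.95 × 4.78 = 1124 mg

1124 mg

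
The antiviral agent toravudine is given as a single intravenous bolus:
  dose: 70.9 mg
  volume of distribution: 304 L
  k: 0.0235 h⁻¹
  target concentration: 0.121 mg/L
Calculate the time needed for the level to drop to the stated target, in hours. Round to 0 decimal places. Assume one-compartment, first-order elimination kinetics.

C₀ = Dose / Vd = 70.90 / 304 = 0.2332 mg/L
t = ln(C₀ / C) / k = ln(0.2332 / 0.121) / 0.02350
  = ln(1.927) / 0.02350 = 0.6560 / 0.02350 = 27.91 h

28 h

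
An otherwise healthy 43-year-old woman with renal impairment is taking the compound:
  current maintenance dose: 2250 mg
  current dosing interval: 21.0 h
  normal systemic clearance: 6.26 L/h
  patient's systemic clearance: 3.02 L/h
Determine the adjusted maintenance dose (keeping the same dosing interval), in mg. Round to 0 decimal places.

To keep the same average steady-state level, dosing rate must scale with clearance.
CL ratio = 3.02 / 6.26 = 0.4824
New dose (same interval) = 2250 × 0.4824 = 1085 mg

1085 mg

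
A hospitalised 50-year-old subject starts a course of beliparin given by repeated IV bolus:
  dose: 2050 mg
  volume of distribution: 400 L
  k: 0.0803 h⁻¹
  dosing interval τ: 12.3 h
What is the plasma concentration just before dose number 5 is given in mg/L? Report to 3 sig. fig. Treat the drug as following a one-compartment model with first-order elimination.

2.98 mg/L

C₀ per dose = Dose / Vd = 2050 / 400 = 5.125 mg/L
Fraction remaining after one interval: r = e^(−kτ) = e^(−0.08030 × 12.3) = 0.3724
Before dose 5, 4 doses have been given (aged 1τ, 2τ, 3τ, 4τ).
C_trough = C₀ × (r + r² + … + r^4) = C₀ × r(1−r^4)/(1−r)
        = 5.125 × 0.3724 × (1 − 0.01923) / (1 − 0.3724) = 2.983 mg/L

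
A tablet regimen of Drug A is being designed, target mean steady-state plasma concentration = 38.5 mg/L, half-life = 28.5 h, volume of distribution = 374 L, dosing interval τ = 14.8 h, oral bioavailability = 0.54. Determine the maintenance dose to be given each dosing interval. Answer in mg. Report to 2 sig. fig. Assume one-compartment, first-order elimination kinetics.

k = ln2 / t½ = 0.693147 / 28.5 = 0.02432 h⁻¹
CL = k × Vd = 0.02432 × 374 = 9.096 L/h
At steady state, F × (Dose/τ) = Css × CL.
Dose = Css × CL × τ / F = 38.5 × 9.096 × 14.8 / 0.54 = 9598 mg

9600 mg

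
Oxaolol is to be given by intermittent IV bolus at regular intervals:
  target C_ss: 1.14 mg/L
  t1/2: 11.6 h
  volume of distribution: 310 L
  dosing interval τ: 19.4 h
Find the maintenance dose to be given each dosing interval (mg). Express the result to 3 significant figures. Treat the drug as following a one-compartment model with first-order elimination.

410 mg

k = ln2 / t½ = 0.693147 / 11.6 = 0.05975 h⁻¹
CL = k × Vd = 0.05975 × 310 = 18.52 L/h
At steady state, Dose/τ = Css × CL.
Dose = Css × CL × τ = 1.14 × 18.52 × 19.4 = 409.6 mg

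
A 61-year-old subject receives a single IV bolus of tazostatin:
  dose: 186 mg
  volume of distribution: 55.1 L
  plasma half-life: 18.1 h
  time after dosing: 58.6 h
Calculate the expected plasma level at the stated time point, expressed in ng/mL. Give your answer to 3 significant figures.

358 ng/mL

C₀ = Dose / Vd = 186.0 / 55.1 = 3.376 mg/L
k = ln2 / t½ = 0.693147 / 18.1 = 0.03830 h⁻¹
C = C₀ · e^(−k·t) = 3.376 × e^(−0.03830 × 58.6)
  = 3.376 × 0.1060 = 0.3579 mg/L
Convert: 0.3579 mg/L × 1000 = 357.9 ng/mL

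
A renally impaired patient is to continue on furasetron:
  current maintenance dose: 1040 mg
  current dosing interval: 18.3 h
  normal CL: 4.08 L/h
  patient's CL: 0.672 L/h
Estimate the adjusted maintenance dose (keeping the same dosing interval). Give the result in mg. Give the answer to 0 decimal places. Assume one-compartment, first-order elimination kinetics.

171 mg

To keep the same average steady-state level, dosing rate must scale with clearance.
CL ratio = 0.672 / 4.08 = 0.1647
New dose (same interval) = 1040 × 0.1647 = 171.3 mg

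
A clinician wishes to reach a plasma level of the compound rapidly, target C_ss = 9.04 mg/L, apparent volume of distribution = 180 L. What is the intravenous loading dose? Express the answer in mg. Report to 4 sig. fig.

LD = Css × Vd = 9.04 × 180 = 1627 mg

1627 mg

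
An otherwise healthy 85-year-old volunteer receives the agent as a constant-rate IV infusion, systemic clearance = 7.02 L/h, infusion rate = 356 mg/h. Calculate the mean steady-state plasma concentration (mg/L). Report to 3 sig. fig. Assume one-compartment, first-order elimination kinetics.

50.7 mg/L

At steady state Css = R₀ / CL = 356 / 7.020 = 50.71 mg/L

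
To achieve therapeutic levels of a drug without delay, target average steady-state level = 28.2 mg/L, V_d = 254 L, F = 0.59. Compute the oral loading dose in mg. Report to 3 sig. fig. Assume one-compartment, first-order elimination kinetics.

LD = Css × Vd / F = 28.2 × 254 / 0.59 = 12140 mg

12100 mg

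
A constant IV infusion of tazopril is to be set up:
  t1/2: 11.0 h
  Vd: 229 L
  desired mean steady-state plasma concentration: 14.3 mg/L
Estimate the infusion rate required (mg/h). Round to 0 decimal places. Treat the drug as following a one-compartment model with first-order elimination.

206 mg/h

k = ln2 / t½ = 0.693147 / 11.0 = 0.06301 h⁻¹
CL = k × Vd = 0.06301 × 229 = 14.43 L/h
At steady state, infusion rate R₀ = Css × CL = 14.3 × 14.43 = 206.3 mg/h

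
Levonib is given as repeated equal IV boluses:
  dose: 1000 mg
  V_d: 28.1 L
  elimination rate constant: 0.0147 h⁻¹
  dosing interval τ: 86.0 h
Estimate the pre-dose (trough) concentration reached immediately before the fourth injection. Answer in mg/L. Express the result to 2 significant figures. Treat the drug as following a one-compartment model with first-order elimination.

14 mg/L

C₀ per dose = Dose / Vd = 1000 / 28.1 = 35.59 mg/L
Fraction remaining after one interval: r = e^(−kτ) = e^(−0.01470 × 86.0) = 0.2825
Before dose 4, 3 doses have been given (aged 1τ, 2τ, 3τ).
C_trough = C₀ × (r + r² + … + r^3) = C₀ × r(1−r^3)/(1−r)
        = 35.59 × 0.2825 × (1 − 0.02255) / (1 − 0.2825) = 13.70 mg/L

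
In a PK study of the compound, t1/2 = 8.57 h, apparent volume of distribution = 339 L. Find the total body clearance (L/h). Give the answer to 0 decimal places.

k = ln2 / t½ = 0.693147 / 8.57 = 0.08088 h⁻¹
CL = k × Vd = 0.08088 × 339 = 27.42 L/h

27 L/h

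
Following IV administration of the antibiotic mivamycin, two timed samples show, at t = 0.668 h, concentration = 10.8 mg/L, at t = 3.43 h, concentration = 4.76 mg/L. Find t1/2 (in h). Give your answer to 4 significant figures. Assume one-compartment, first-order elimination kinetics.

2.337 h

k = ln(C₁/C₂) / (t₂ − t₁) = ln(10.8/4.76) / (3.43 − 0.668)
  = 0.8193 / 2.762 = 0.2966 h⁻¹
t½ = ln2 / k = 0.693147 / 0.2966 = 2.337 h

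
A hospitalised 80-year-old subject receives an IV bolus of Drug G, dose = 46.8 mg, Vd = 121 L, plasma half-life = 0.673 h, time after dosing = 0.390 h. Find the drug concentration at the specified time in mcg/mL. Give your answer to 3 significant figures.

0.259 mcg/mL

C₀ = Dose / Vd = 46.80 / 121 = 0.3868 mg/L
k = ln2 / t½ = 0.693147 / 0.673 = 1.030 h⁻¹
C = C₀ · e^(−k·t) = 0.3868 × e^(−1.030 × 0.390)
  = 0.3868 × 0.6692 = 0.2588 mg/L
(0.2588 mg/L = 0.2588 mcg/mL)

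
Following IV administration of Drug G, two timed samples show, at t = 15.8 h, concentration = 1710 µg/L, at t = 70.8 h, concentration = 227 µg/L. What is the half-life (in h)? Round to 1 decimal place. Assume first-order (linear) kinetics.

k = ln(C₁/C₂) / (t₂ − t₁) = ln(1710/227) / (70.8 − 15.8)
  = 2.019 / 55.00 = 0.03671 h⁻¹
t½ = ln2 / k = 0.693147 / 0.03671 = 18.88 h

18.9 h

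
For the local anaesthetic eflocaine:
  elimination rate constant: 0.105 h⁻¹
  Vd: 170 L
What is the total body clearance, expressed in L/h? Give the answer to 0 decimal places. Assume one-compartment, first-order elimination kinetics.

18 L/h

CL = k × Vd = 0.105 × 170 = 17.85 L/h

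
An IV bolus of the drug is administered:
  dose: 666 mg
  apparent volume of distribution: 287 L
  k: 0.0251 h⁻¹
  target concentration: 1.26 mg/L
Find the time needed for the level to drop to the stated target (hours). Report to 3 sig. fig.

C₀ = Dose / Vd = 666.0 / 287 = 2.321 mg/L
t = ln(C₀ / C) / k = ln(2.321 / 1.26) / 0.02510
  = ln(1.842) / 0.02510 = 0.6109 / 0.02510 = 24.34 h

24.3 h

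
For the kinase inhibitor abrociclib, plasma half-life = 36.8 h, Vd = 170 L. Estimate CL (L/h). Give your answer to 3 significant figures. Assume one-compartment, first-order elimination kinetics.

k = ln2 / t½ = 0.693147 / 36.8 = 0.01884 h⁻¹
CL = k × Vd = 0.01884 × 170 = 3.203 L/h

3.20 L/h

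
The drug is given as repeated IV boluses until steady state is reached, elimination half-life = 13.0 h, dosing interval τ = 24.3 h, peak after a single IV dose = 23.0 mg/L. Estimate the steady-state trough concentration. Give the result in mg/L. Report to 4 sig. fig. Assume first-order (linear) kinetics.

k = ln2 / t½ = 0.693147 / 13.0 = 0.05332 h⁻¹
e^(−kτ) = e^(−0.05332 × 24.3) = 0.2737
Accumulation ratio R = 1 / (1 − e^(−kτ)) = 1 / (1 − 0.2737) = 1.377
Steady-state trough = C₀ × R × e^(−kτ) = 23.0 × 1.377 × 0.2737 = 8.668 mg/L

8.668 mg/L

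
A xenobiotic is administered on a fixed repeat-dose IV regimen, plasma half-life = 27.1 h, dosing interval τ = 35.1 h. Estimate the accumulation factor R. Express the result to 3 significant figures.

1.69

k = ln2 / t½ = 0.693147 / 27.1 = 0.02558 h⁻¹
e^(−kτ) = e^(−0.02558 × 35.1) = 0.4074
Accumulation ratio R = 1 / (1 − e^(−kτ)) = 1 / (1 − 0.4074) = 1.687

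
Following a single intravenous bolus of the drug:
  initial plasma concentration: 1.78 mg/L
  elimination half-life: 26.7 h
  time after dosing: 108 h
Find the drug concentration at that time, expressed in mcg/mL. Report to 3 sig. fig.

k = ln2 / t½ = 0.693147 / 26.7 = 0.02596 h⁻¹
C = C₀ · e^(−k·t) = 1.780 × e^(−0.02596 × 108)
  = 1.780 × 0.06059 = 0.1079 mg/L
(0.1079 mg/L = 0.1079 mcg/mL)

0.108 mcg/mL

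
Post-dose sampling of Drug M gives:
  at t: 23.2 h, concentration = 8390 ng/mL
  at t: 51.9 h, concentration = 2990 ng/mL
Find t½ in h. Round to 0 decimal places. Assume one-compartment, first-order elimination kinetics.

19 h

k = ln(C₁/C₂) / (t₂ − t₁) = ln(8390/2990) / (51.9 − 23.2)
  = 1.032 / 28.70 = 0.03596 h⁻¹
t½ = ln2 / k = 0.693147 / 0.03596 = 19.28 h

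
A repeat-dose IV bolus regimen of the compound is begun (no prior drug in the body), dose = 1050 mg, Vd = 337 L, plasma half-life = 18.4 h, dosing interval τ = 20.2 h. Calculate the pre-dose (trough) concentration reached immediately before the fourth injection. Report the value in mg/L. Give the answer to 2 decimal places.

C₀ per dose = Dose / Vd = 1050 / 337 = 3.116 mg/L
k = ln2 / t½ = 0.693147 / 18.4 = 0.03767 h⁻¹
Fraction remaining after one interval: r = e^(−kτ) = e^(−0.03767 × 20.2) = 0.4672
Before dose 4, 3 doses have been given (aged 1τ, 2τ, 3τ).
C_trough = C₀ × (r + r² + … + r^3) = C₀ × r(1−r^3)/(1−r)
        = 3.116 × 0.4672 × (1 − 0.1020) / (1 − 0.4672) = 2.454 mg/L

2.45 mg/L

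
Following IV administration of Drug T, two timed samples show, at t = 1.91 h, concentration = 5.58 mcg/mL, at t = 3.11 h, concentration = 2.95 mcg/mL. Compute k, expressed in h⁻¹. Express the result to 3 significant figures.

k = ln(C₁/C₂) / (t₂ − t₁) = ln(5.58/2.95) / (3.11 − 1.91)
  = 0.6374 / 1.200 = 0.5312 h⁻¹

0.531 h⁻¹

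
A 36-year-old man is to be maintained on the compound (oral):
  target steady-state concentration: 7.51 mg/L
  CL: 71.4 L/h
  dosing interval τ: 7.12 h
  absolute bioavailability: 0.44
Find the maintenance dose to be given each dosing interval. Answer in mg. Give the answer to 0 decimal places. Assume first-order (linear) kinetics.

At steady state, F × (Dose/τ) = Css × CL.
Dose = Css × CL × τ / F = 7.51 × 71.40 × 7.12 / 0.44 = 8677 mg

8677 mg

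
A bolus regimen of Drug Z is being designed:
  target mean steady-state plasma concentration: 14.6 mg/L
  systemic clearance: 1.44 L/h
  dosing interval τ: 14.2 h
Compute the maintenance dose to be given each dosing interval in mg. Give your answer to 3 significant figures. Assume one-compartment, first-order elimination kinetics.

299 mg

At steady state, Dose/τ = Css × CL.
Dose = Css × CL × τ = 14.6 × 1.440 × 14.2 = 298.5 mg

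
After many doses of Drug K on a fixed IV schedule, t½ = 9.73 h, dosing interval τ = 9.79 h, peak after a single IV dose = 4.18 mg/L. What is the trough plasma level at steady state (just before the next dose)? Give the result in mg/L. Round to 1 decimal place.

4.1 mg/L

k = ln2 / t½ = 0.693147 / 9.73 = 0.07124 h⁻¹
e^(−kτ) = e^(−0.07124 × 9.79) = 0.4979
Accumulation ratio R = 1 / (1 − e^(−kτ)) = 1 / (1 − 0.4979) = 1.992
Steady-state trough = C₀ × R × e^(−kτ) = 4.18 × 1.992 × 0.4979 = 4.146 mg/L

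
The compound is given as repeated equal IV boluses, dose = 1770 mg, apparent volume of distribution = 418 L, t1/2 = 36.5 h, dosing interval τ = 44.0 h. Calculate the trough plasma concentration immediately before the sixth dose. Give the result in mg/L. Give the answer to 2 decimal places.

3.19 mg/L

C₀ per dose = Dose / Vd = 1770 / 418 = 4.234 mg/L
k = ln2 / t½ = 0.693147 / 36.5 = 0.01899 h⁻¹
Fraction remaining after one interval: r = e^(−kτ) = e^(−0.01899 × 44.0) = 0.4336
Before dose 6, 5 doses have been given (aged 1τ, 2τ, 3τ, 4τ, 5τ).
C_trough = C₀ × (r + r² + … + r^5) = C₀ × r(1−r^5)/(1−r)
        = 4.234 × 0.4336 × (1 − 0.01533) / (1 − 0.4336) = 3.192 mg/L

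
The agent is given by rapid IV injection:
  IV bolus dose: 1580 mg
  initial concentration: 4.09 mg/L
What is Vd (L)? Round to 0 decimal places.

386 L

Vd = Dose / C₀ = 1580 / 4.09 = 386.3 L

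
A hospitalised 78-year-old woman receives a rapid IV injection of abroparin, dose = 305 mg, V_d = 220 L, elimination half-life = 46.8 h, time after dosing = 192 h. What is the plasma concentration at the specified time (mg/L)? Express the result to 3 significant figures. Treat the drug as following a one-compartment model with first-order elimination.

0.0807 mg/L

C₀ = Dose / Vd = 305.0 / 220 = 1.386 mg/L
k = ln2 / t½ = 0.693147 / 46.8 = 0.01481 h⁻¹
C = C₀ · e^(−k·t) = 1.386 × e^(−0.01481 × 192)
  = 1.386 × 0.05822 = 0.08069 mg/L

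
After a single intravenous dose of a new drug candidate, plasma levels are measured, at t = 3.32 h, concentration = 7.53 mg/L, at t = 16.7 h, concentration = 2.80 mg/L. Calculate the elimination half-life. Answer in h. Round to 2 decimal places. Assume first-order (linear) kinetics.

9.37 h

k = ln(C₁/C₂) / (t₂ − t₁) = ln(7.53/2.80) / (16.7 − 3.32)
  = 0.9893 / 13.38 = 0.07394 h⁻¹
t½ = ln2 / k = 0.693147 / 0.07394 = 9.374 h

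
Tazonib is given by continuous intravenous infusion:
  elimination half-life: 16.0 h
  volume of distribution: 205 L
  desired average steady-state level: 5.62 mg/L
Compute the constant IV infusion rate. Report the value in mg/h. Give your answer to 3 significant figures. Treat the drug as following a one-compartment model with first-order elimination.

49.9 mg/h

k = ln2 / t½ = 0.693147 / 16.0 = 0.04332 h⁻¹
CL = k × Vd = 0.04332 × 205 = 8.881 L/h
At steady state, infusion rate R₀ = Css × CL = 5.62 × 8.881 = 49.91 mg/h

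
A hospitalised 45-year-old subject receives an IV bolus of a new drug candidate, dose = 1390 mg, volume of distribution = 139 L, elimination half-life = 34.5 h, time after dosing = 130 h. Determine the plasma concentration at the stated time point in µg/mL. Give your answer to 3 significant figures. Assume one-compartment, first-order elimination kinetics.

0.734 µg/mL

C₀ = Dose / Vd = 1390 / 139 = 10.00 mg/L
k = ln2 / t½ = 0.693147 / 34.5 = 0.02009 h⁻¹
C = C₀ · e^(−k·t) = 10.00 × e^(−0.02009 × 130)
  = 10.00 × 0.07341 = 0.7341 mg/L
(0.7341 mg/L = 0.7341 µg/mL)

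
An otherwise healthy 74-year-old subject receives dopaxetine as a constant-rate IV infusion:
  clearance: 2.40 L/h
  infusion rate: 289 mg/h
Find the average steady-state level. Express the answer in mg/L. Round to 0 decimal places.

At steady state Css = R₀ / CL = 289 / 2.400 = 120.4 mg/L

120 mg/L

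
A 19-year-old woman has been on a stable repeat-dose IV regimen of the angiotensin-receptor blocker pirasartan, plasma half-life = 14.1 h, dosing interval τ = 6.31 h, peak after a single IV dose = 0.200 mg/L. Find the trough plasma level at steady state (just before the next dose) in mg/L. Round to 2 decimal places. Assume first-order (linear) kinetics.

k = ln2 / t½ = 0.693147 / 14.1 = 0.04916 h⁻¹
e^(−kτ) = e^(−0.04916 × 6.31) = 0.7333
Accumulation ratio R = 1 / (1 − e^(−kτ)) = 1 / (1 − 0.7333) = 3.750
Steady-state trough = C₀ × R × e^(−kτ) = 0.200 × 3.750 × 0.7333 = 0.5500 mg/L

0.55 mg/L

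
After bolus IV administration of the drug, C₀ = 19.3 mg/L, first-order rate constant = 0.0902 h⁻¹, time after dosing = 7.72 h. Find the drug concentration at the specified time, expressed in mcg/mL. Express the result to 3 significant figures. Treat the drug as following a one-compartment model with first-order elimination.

C = C₀ · e^(−k·t) = 19.30 × e^(−0.09020 × 7.72)
  = 19.30 × 0.4984 = 9.619 mg/L
(9.619 mg/L = 9.619 mcg/mL)

9.62 mcg/mL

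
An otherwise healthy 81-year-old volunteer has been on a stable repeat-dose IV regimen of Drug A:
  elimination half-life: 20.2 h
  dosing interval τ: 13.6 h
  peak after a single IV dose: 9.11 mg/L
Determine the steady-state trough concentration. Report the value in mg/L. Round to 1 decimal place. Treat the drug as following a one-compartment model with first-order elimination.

k = ln2 / t½ = 0.693147 / 20.2 = 0.03431 h⁻¹
e^(−kτ) = e^(−0.03431 × 13.6) = 0.6271
Accumulation ratio R = 1 / (1 − e^(−kτ)) = 1 / (1 − 0.6271) = 2.682
Steady-state trough = C₀ × R × e^(−kτ) = 9.11 × 2.682 × 0.6271 = 15.32 mg/L

15.3 mg/L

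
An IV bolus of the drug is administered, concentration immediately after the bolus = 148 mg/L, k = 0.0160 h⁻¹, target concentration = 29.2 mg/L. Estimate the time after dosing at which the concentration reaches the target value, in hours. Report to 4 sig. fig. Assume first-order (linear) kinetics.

t = ln(C₀ / C) / k = ln(148.0 / 29.2) / 0.01600
  = ln(5.068) / 0.01600 = 1.623 / 0.01600 = 101.4 h

101.4 h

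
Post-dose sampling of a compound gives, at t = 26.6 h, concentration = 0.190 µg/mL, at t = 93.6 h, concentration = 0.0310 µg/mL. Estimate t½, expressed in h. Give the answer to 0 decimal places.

k = ln(C₁/C₂) / (t₂ − t₁) = ln(0.190/0.0310) / (93.6 − 26.6)
  = 1.813 / 67.00 = 0.02706 h⁻¹
t½ = ln2 / k = 0.693147 / 0.02706 = 25.62 h

26 h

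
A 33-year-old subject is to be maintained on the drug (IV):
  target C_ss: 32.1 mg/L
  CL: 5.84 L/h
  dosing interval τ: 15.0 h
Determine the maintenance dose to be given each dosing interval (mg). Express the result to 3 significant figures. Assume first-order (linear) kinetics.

2810 mg

At steady state, Dose/τ = Css × CL.
Dose = Css × CL × τ = 32.1 × 5.840 × 15.0 = 2812 mg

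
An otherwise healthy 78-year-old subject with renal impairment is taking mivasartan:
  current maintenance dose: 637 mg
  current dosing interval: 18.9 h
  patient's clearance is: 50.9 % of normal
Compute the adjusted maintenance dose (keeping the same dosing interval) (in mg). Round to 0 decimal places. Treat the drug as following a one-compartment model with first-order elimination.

324 mg

To keep the same average steady-state level, dosing rate must scale with clearance.
CL ratio = 50.9 / 100 = 0.5090
New dose (same interval) = 637 × 0.5090 = 324.2 mg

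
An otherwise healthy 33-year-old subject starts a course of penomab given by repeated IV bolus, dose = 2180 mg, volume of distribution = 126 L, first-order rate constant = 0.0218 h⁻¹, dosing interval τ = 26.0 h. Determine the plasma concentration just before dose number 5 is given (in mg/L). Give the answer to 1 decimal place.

C₀ per dose = Dose / Vd = 2180 / 126 = 17.30 mg/L
Fraction remaining after one interval: r = e^(−kτ) = e^(−0.02180 × 26.0) = 0.5673
Before dose 5, 4 doses have been given (aged 1τ, 2τ, 3τ, 4τ).
C_trough = C₀ × (r + r² + … + r^4) = C₀ × r(1−r^4)/(1−r)
        = 17.30 × 0.5673 × (1 − 0.1036) / (1 − 0.5673) = 20.33 mg/L

20.3 mg/L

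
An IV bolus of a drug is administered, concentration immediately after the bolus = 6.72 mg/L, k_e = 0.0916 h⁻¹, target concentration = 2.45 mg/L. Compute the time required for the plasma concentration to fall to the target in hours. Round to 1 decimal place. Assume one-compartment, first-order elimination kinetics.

t = ln(C₀ / C) / k = ln(6.720 / 2.45) / 0.09160
  = ln(2.743) / 0.09160 = 1.009 / 0.09160 = 11.02 h

11.0 h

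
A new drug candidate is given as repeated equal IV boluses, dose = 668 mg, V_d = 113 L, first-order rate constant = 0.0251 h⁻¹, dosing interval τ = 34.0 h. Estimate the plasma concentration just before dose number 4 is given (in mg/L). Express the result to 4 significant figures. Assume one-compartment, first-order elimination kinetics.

4.048 mg/L

C₀ per dose = Dose / Vd = 668 / 113 = 5.912 mg/L
Fraction remaining after one interval: r = e^(−kτ) = e^(−0.02510 × 34.0) = 0.4260
Before dose 4, 3 doses have been given (aged 1τ, 2τ, 3τ).
C_trough = C₀ × (r + r² + … + r^3) = C₀ × r(1−r^3)/(1−r)
        = 5.912 × 0.4260 × (1 − 0.07731) / (1 − 0.4260) = 4.048 mg/L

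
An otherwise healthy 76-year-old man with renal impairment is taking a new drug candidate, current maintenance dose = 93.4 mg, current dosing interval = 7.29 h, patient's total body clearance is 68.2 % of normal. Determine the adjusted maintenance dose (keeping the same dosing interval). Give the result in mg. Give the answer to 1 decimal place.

To keep the same average steady-state level, dosing rate must scale with clearance.
CL ratio = 68.2 / 100 = 0.6820
New dose (same interval) = 93.4 × 0.6820 = 63.70 mg

63.7 mg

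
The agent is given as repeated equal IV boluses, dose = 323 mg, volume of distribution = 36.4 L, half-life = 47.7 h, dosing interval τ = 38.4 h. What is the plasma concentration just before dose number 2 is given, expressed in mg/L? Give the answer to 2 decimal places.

C₀ per dose = Dose / Vd = 323 / 36.4 = 8.874 mg/L
k = ln2 / t½ = 0.693147 / 47.7 = 0.01453 h⁻¹
Fraction remaining after one interval: r = e^(−kτ) = e^(−0.01453 × 38.4) = 0.5724
Before dose 2, 1 dose has been given (aged 1τ).
C_trough = C₀ × r = 8.874 × 0.5724 = 5.079 mg/L

5.08 mg/L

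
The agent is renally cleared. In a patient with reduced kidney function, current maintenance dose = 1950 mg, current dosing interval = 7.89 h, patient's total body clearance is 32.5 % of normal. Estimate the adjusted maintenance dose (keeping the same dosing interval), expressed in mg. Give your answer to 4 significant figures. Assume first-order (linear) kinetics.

633.8 mg

To keep the same average steady-state level, dosing rate must scale with clearance.
CL ratio = 32.5 / 100 = 0.3250
New dose (same interval) = 1950 × 0.3250 = 633.8 mg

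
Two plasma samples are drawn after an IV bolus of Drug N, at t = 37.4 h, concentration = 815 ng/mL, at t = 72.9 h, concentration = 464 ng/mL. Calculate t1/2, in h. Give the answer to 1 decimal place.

k = ln(C₁/C₂) / (t₂ − t₁) = ln(815/464) / (72.9 − 37.4)
  = 0.5633 / 35.50 = 0.01587 h⁻¹
t½ = ln2 / k = 0.693147 / 0.01587 = 43.68 h

43.7 h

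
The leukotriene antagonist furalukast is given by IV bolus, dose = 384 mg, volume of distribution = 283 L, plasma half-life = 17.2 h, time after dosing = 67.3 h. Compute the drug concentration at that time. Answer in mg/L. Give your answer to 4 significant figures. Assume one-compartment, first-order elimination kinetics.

0.09009 mg/L

C₀ = Dose / Vd = 384.0 / 283 = 1.357 mg/L
k = ln2 / t½ = 0.693147 / 17.2 = 0.04030 h⁻¹
C = C₀ · e^(−k·t) = 1.357 × e^(−0.04030 × 67.3)
  = 1.357 × 0.06639 = 0.09009 mg/L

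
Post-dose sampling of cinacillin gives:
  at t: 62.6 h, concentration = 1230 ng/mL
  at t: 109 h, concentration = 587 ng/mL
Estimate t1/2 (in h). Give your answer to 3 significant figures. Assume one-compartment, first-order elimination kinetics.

k = ln(C₁/C₂) / (t₂ − t₁) = ln(1230/587) / (109 − 62.6)
  = 0.7397 / 46.40 = 0.01594 h⁻¹
t½ = ln2 / k = 0.693147 / 0.01594 = 43.48 h

43.5 h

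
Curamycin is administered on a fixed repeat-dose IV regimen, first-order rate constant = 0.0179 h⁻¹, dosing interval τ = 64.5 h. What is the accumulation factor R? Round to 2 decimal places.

1.46

e^(−kτ) = e^(−0.01790 × 64.5) = 0.3152
Accumulation ratio R = 1 / (1 − e^(−kτ)) = 1 / (1 − 0.3152) = 1.460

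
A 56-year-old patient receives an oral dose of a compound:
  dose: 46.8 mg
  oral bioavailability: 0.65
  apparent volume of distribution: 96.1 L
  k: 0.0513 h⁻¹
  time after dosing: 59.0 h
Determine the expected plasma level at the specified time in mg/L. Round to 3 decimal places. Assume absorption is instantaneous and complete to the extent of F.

0.015 mg/L

Amount reaching circulation = F × Dose = 0.65 × 46.80 = 30.42 mg
C₀ = F·Dose / Vd = 30.42 / 96.1 = 0.3165 mg/L
C = C₀ · e^(−k·t) = 0.3165 × e^(−0.05130 × 59.0)
  = 0.3165 × 0.04848 = 0.01534 mg/L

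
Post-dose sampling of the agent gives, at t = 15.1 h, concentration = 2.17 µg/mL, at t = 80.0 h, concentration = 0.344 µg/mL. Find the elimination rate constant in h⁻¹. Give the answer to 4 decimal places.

0.0284 h⁻¹

k = ln(C₁/C₂) / (t₂ − t₁) = ln(2.17/0.344) / (80.0 − 15.1)
  = 1.842 / 64.90 = 0.02838 h⁻¹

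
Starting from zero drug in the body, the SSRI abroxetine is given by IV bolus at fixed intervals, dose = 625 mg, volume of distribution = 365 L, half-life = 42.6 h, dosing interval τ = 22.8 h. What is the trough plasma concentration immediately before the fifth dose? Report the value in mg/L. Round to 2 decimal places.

C₀ per dose = Dose / Vd = 625 / 365 = 1.712 mg/L
k = ln2 / t½ = 0.693147 / 42.6 = 0.01627 h⁻¹
Fraction remaining after one interval: r = e^(−kτ) = e^(−0.01627 × 22.8) = 0.6901
Before dose 5, 4 doses have been given (aged 1τ, 2τ, 3τ, 4τ).
C_trough = C₀ × (r + r² + … + r^4) = C₀ × r(1−r^4)/(1−r)
        = 1.712 × 0.6901 × (1 − 0.2268) / (1 − 0.6901) = 2.948 mg/L

2.95 mg/L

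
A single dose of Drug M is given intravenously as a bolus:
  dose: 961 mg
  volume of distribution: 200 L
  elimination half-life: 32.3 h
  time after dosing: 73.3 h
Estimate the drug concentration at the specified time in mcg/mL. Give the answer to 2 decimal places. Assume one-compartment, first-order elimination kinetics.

1.00 mcg/mL

C₀ = Dose / Vd = 961.0 / 200 = 4.805 mg/L
k = ln2 / t½ = 0.693147 / 32.3 = 0.02146 h⁻¹
C = C₀ · e^(−k·t) = 4.805 × e^(−0.02146 × 73.3)
  = 4.805 × 0.2074 = 0.9966 mg/L
(0.9966 mg/L = 0.9966 mcg/mL)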